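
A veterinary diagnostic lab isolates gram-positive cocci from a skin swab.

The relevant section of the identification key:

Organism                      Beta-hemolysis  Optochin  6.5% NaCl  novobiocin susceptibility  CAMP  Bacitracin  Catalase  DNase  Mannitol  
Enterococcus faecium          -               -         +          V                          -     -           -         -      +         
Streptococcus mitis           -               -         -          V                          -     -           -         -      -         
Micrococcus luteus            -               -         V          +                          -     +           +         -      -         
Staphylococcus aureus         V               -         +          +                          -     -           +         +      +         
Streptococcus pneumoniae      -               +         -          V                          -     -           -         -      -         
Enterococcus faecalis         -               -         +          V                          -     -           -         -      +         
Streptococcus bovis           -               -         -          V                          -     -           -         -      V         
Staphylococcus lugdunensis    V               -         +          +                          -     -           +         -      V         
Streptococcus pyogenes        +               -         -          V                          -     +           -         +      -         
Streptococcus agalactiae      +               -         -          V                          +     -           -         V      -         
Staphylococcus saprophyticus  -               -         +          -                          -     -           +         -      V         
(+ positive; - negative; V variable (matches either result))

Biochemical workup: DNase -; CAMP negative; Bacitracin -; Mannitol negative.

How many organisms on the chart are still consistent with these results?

5

Mannitol -: excludes Enterococcus faecium, Staphylococcus aureus, Enterococcus faecalis — 8 left.
Bacitracin -: excludes Micrococcus luteus, Streptococcus pyogenes — 6 left.
DNase -: all 6 remaining candidates are consistent.
CAMP -: excludes Streptococcus agalactiae — 5 left.
Still consistent: Staphylococcus lugdunensis, Staphylococcus saprophyticus, Streptococcus bovis, Streptococcus mitis, Streptococcus pneumoniae.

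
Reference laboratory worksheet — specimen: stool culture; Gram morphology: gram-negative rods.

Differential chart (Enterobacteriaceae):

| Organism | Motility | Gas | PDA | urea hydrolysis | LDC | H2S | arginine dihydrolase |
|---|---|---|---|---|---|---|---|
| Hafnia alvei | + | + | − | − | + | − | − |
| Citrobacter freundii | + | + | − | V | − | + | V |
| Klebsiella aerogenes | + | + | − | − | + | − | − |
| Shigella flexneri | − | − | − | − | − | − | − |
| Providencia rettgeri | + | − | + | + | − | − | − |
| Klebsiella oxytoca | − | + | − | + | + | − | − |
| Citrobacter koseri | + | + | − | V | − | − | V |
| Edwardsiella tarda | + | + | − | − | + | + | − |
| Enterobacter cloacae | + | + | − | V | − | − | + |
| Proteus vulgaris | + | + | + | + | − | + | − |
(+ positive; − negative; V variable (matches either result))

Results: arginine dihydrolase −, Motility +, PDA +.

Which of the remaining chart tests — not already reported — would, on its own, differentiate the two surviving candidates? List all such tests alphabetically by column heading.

PDA +: excludes 8 organisms — 2 left.
arginine dihydrolase −: all 2 remaining candidates are consistent.
Motility +: all 2 remaining candidates are consistent.
Two candidates remain: Proteus vulgaris and Providencia rettgeri.
  Gas: Proteus vulgaris +, Providencia rettgeri − — discriminates.
  urea hydrolysis: + vs + — same for both, does not separate.
  LDC: − vs − — same for both, does not separate.
  H2S: Proteus vulgaris +, Providencia rettgeri − — discriminates.

Gas, H2S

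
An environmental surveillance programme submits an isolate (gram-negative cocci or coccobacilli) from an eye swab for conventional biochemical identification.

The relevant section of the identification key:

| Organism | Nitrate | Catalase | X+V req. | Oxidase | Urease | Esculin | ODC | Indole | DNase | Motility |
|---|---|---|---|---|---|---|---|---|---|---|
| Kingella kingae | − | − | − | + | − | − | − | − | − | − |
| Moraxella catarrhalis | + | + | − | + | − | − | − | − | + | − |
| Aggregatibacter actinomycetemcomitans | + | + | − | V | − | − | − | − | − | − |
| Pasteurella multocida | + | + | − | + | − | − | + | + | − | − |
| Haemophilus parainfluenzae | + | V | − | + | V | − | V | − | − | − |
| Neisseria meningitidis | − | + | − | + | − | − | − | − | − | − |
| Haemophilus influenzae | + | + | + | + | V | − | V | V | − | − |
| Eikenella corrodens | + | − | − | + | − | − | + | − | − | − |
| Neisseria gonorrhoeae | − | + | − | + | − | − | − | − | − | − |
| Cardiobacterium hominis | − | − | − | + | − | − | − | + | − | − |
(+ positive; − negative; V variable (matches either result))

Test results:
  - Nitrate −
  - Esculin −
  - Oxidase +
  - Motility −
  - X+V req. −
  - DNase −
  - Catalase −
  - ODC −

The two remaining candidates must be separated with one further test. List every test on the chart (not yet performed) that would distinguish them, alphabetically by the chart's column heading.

Indole

Esculin −: all 10 remaining candidates are consistent.
ODC −: excludes Pasteurella multocida, Eikenella corrodens — 8 left.
Oxidase +: all 8 remaining candidates are consistent.
X+V req. −: excludes Haemophilus influenzae — 7 left.
DNase −: excludes Moraxella catarrhalis — 6 left.
Motility −: all 6 remaining candidates are consistent.
Nitrate −: excludes Aggregatibacter actinomycetemcomitans, Haemophilus parainfluenzae — 4 left.
Catalase −: excludes Neisseria meningitidis, Neisseria gonorrhoeae — 2 left.
Two candidates remain: Cardiobacterium hominis and Kingella kingae.
  Urease: − vs − — same for both, does not separate.
  Indole: Cardiobacterium hominis +, Kingella kingae − — discriminates.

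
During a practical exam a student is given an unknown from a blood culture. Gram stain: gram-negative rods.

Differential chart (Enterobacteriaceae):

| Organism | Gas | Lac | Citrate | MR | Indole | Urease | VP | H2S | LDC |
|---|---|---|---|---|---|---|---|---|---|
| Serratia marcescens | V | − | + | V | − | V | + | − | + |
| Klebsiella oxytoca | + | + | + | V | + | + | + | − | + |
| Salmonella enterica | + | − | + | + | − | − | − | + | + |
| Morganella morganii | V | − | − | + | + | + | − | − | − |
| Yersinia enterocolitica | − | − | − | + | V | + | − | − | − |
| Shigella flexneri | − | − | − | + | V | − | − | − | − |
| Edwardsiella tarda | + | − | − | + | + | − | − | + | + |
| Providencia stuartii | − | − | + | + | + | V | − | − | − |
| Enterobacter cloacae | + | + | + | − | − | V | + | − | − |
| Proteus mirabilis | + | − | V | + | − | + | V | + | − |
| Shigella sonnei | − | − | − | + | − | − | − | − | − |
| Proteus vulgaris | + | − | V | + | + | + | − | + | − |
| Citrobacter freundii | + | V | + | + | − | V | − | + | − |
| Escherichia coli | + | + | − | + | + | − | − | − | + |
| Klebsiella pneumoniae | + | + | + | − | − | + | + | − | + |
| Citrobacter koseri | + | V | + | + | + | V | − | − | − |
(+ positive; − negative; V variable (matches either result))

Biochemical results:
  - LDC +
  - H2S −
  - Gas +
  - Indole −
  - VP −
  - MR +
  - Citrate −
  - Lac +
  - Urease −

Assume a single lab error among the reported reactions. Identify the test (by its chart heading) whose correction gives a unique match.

Indole

As reported, no row in the chart matches all 9 reactions.
Reversing VP → still no organism matches.
Reversing Indole (to +) → unique match: Escherichia coli.
Reversing Urease → still no organism matches.
Reversing Gas → still no organism matches.
Reversing Lac → still no organism matches.
Reversing LDC → still no organism matches.
Reversing MR → still no organism matches.
Reversing Citrate → still no organism matches.
Reversing H2S → still no organism matches.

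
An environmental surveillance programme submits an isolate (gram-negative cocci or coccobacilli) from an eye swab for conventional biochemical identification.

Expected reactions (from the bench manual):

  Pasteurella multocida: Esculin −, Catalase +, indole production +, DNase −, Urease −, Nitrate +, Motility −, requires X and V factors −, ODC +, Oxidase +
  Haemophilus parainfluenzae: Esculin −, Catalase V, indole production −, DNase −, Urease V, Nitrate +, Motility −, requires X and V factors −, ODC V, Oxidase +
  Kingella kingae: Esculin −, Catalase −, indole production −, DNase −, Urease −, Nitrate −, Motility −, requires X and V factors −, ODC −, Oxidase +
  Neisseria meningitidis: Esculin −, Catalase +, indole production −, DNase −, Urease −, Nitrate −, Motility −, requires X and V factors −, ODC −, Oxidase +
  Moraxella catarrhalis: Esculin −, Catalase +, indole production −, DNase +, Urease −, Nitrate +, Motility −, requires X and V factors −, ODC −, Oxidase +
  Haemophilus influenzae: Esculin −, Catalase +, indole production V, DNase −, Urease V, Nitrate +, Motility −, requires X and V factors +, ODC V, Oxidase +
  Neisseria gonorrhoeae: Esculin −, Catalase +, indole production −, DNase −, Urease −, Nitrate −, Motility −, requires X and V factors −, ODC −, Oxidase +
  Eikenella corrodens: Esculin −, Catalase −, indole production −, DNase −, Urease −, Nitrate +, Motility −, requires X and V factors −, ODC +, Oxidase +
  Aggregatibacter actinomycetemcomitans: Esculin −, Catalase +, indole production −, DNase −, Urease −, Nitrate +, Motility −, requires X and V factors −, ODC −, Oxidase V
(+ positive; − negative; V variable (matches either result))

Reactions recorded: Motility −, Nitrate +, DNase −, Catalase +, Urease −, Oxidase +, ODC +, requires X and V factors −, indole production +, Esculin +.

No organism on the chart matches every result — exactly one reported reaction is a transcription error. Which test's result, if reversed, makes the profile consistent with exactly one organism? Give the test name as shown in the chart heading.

As reported, no row in the chart matches all 10 reactions.
Reversing Esculin (to −) → unique match: Pasteurella multocida.
Reversing Urease → still no organism matches.
Reversing Catalase → still no organism matches.
Reversing DNase → still no organism matches.
Reversing Motility → still no organism matches.
Reversing requires X and V factors → still no organism matches.
Reversing ODC → still no organism matches.
Reversing Nitrate → still no organism matches.
Reversing Oxidase → still no organism matches.
Reversing indole production → still no organism matches.

Esculin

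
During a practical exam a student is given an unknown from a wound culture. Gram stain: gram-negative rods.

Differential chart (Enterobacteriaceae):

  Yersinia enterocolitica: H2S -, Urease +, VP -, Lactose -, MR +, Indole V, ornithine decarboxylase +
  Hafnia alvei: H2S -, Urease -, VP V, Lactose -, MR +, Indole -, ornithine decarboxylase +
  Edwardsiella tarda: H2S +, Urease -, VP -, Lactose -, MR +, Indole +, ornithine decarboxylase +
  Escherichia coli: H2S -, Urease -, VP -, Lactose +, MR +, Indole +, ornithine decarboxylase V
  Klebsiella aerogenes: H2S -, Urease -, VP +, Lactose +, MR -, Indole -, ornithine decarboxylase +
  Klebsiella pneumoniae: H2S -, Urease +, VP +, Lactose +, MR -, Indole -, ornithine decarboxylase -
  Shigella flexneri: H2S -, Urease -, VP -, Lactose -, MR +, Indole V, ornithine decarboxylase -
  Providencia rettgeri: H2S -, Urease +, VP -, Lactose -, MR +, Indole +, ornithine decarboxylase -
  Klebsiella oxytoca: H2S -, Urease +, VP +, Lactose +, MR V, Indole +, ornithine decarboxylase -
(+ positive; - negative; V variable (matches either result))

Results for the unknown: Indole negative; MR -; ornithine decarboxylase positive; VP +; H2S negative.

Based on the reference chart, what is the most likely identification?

Klebsiella aerogenes

MR -: excludes 6 organisms — 3 left.
VP +: all 3 remaining candidates are consistent.
H2S -: all 3 remaining candidates are consistent.
ornithine decarboxylase +: excludes Klebsiella pneumoniae, Klebsiella oxytoca — 1 left.
Indole -: the one remaining candidate is consistent.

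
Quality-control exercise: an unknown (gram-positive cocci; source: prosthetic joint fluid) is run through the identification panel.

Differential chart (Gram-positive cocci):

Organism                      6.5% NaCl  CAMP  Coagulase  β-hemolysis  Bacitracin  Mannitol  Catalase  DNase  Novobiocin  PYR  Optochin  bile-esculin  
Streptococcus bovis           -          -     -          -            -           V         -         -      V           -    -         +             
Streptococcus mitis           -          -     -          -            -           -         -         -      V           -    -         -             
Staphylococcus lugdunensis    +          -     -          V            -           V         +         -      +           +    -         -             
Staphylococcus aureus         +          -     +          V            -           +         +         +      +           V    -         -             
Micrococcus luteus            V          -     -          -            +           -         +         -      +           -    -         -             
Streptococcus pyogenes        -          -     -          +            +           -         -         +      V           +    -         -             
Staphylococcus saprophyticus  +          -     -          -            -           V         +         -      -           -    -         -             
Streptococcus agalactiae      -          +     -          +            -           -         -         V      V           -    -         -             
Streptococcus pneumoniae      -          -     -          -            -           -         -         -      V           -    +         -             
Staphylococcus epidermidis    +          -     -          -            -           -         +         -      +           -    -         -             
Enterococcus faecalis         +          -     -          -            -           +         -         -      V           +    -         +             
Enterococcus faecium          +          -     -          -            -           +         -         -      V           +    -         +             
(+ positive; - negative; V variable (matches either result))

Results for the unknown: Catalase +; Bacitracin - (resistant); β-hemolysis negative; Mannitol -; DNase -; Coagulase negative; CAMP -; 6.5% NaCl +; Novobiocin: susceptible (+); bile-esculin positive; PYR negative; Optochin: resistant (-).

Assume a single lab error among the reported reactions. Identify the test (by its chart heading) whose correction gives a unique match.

bile-esculin

As reported, no row in the chart matches all 12 reactions.
Reversing Catalase → still no organism matches.
Reversing Coagulase → still no organism matches.
Reversing Mannitol → still no organism matches.
Reversing PYR → still no organism matches.
Reversing β-hemolysis → still no organism matches.
Reversing bile-esculin (to -) → unique match: Staphylococcus epidermidis.
Reversing 6.5% NaCl → still no organism matches.
Reversing Optochin → still no organism matches.
Reversing DNase → still no organism matches.
Reversing Bacitracin → still no organism matches.
Reversing CAMP → still no organism matches.
Reversing Novobiocin → still no organism matches.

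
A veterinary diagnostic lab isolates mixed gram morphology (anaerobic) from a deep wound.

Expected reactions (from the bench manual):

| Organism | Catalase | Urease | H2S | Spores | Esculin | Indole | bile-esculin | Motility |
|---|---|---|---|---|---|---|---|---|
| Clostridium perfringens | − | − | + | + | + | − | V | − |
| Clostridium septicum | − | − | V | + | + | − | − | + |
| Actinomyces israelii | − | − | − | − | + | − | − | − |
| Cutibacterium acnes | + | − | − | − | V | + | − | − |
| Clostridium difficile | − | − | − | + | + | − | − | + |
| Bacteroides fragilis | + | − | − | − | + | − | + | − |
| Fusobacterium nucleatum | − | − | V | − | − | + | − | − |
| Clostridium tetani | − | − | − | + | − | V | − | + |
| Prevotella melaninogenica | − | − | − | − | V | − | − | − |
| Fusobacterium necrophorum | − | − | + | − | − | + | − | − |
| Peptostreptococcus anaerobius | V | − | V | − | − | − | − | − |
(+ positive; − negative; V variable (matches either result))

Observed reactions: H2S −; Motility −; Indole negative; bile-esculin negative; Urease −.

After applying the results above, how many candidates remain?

3

Indole −: excludes Cutibacterium acnes, Fusobacterium nucleatum, Fusobacterium necrophorum — 8 left.
Motility −: excludes Clostridium septicum, Clostridium difficile, Clostridium tetani — 5 left.
Urease −: all 5 remaining candidates are consistent.
H2S −: excludes Clostridium perfringens — 4 left.
bile-esculin −: excludes Bacteroides fragilis — 3 left.
Still consistent: Actinomyces israelii, Peptostreptococcus anaerobius, Prevotella melaninogenica.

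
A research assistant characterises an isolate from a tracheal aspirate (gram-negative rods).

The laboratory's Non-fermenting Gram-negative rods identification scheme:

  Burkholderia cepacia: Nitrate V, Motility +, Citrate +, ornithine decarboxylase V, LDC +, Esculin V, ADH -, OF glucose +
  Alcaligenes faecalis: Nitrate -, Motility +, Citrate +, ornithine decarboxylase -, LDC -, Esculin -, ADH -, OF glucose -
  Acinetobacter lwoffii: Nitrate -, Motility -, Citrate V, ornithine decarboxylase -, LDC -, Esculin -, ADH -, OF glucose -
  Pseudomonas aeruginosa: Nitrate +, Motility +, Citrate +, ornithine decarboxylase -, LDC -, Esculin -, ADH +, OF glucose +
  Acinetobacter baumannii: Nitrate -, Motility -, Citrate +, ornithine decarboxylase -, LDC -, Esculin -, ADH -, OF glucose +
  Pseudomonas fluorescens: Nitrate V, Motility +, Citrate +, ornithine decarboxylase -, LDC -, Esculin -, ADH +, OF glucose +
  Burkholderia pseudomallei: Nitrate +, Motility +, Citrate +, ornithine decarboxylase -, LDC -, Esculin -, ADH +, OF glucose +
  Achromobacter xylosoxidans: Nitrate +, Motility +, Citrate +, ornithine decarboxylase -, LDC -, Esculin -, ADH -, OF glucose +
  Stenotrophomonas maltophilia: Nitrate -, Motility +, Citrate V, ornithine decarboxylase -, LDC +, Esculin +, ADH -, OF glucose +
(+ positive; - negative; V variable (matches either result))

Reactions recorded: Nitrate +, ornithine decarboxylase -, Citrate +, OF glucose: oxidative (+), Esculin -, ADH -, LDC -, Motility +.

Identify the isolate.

Achromobacter xylosoxidans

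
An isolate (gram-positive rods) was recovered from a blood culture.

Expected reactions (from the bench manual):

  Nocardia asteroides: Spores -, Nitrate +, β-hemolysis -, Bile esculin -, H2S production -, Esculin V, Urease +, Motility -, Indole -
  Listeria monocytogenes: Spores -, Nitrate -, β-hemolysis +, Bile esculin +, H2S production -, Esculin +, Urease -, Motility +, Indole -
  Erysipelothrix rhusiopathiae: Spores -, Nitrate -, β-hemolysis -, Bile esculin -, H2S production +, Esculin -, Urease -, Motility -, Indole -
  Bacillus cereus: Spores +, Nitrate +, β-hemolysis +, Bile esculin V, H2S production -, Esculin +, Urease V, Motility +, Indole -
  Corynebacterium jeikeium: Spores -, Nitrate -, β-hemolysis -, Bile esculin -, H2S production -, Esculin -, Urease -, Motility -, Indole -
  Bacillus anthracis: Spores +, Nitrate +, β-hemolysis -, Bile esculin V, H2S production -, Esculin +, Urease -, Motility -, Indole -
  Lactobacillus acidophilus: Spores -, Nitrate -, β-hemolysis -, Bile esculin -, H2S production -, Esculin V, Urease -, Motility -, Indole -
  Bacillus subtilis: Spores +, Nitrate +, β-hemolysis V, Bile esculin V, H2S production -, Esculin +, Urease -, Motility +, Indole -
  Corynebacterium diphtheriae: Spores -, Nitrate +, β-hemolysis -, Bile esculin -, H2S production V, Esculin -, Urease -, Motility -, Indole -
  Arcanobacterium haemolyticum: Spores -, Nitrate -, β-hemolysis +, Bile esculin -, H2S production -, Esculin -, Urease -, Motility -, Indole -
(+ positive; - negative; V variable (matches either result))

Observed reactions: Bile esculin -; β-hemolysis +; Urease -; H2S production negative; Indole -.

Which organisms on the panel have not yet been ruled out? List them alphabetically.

Arcanobacterium haemolyticum, Bacillus cereus, Bacillus subtilis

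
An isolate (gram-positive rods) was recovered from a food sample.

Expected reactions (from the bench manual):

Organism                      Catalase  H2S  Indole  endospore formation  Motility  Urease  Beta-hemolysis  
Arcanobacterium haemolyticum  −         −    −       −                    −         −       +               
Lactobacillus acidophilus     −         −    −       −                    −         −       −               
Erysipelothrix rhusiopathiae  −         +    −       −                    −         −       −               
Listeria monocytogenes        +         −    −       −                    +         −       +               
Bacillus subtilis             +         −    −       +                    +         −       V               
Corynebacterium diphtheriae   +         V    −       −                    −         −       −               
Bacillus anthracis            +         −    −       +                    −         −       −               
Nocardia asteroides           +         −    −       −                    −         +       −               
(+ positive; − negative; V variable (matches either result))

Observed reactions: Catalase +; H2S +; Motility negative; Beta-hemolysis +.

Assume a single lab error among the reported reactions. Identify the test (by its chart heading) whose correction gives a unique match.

Beta-hemolysis

As reported, no row in the chart matches all 4 reactions.
Reversing Beta-hemolysis (to −) → unique match: Corynebacterium diphtheriae.
Reversing Catalase → still no organism matches.
Reversing H2S → still no organism matches.
Reversing Motility → still no organism matches.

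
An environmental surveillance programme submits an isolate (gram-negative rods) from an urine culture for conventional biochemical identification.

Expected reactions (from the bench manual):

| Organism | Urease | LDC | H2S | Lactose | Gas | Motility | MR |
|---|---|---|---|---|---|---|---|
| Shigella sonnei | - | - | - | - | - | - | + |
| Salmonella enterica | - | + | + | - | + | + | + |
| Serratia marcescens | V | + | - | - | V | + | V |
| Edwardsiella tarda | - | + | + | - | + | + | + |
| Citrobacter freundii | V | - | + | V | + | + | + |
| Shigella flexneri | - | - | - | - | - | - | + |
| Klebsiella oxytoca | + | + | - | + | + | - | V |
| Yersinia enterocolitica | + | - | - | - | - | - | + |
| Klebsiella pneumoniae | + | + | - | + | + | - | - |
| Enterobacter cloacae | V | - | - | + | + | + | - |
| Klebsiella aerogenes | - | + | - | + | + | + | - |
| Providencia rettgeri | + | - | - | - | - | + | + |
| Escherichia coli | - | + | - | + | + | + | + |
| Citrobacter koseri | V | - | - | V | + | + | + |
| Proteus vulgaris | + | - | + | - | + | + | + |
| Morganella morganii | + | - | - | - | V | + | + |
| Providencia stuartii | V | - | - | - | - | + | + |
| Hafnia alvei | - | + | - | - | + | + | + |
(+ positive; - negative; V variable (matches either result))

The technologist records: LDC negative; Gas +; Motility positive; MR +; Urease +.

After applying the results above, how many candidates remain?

4

Urease +: excludes 7 organisms — 11 left.
Gas +: excludes Yersinia enterocolitica, Providencia rettgeri, Providencia stuartii — 8 left.
Motility +: excludes Klebsiella oxytoca, Klebsiella pneumoniae — 6 left.
LDC -: excludes Serratia marcescens — 5 left.
MR +: excludes Enterobacter cloacae — 4 left.
Still consistent: Citrobacter freundii, Citrobacter koseri, Morganella morganii, Proteus vulgaris.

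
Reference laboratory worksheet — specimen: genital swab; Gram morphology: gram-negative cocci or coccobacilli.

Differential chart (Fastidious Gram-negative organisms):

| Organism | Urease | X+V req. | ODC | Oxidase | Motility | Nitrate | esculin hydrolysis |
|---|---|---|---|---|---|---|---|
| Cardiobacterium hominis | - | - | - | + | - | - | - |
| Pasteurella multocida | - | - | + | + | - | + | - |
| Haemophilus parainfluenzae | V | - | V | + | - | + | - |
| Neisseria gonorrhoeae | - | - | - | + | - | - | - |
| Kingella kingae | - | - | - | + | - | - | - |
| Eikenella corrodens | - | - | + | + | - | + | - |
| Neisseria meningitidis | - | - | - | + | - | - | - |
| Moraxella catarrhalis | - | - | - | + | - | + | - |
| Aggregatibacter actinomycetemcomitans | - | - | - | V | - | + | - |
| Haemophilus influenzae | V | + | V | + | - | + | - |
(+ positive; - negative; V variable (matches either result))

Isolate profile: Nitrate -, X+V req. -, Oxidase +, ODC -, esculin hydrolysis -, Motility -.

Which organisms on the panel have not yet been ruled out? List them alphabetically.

Cardiobacterium hominis, Kingella kingae, Neisseria gonorrhoeae, Neisseria meningitidis

esculin hydrolysis -: all 10 remaining candidates are consistent.
X+V req. -: excludes Haemophilus influenzae — 9 left.
Motility -: all 9 remaining candidates are consistent.
ODC -: excludes Pasteurella multocida, Eikenella corrodens — 7 left.
Oxidase +: all 7 remaining candidates are consistent.
Nitrate -: excludes Haemophilus parainfluenzae, Moraxella catarrhalis, Aggregatibacter actinomycetemcomitans — 4 left.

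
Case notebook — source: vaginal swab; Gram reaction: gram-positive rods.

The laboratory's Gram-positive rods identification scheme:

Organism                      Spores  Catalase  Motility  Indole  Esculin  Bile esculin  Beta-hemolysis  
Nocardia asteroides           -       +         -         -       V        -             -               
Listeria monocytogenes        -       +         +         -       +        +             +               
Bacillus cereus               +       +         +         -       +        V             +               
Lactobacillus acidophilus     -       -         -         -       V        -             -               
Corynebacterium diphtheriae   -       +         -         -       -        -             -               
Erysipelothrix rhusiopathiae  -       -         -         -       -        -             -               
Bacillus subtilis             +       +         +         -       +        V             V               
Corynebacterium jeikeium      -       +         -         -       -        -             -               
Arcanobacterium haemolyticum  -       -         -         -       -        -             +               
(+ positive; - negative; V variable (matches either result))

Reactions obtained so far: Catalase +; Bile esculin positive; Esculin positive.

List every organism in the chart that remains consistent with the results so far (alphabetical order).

Bacillus cereus, Bacillus subtilis, Listeria monocytogenes

Esculin +: excludes Corynebacterium diphtheriae, Erysipelothrix rhusiopathiae, Corynebacterium jeikeium, Arcanobacterium haemolyticum — 5 left.
Catalase +: excludes Lactobacillus acidophilus — 4 left.
Bile esculin +: excludes Nocardia asteroides — 3 left.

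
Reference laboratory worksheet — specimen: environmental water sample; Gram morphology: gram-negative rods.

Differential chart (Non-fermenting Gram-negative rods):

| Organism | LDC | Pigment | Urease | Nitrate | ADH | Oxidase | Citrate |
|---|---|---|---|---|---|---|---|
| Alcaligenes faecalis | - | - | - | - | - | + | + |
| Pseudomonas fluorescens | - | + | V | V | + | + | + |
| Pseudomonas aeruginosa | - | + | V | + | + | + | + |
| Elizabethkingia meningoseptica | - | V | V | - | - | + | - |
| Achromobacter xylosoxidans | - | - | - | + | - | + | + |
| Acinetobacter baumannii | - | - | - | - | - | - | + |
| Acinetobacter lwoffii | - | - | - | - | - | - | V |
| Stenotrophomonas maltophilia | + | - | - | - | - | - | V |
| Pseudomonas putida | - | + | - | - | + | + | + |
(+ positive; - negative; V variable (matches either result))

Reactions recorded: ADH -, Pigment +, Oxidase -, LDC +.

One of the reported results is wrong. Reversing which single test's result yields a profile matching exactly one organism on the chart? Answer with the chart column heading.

Pigment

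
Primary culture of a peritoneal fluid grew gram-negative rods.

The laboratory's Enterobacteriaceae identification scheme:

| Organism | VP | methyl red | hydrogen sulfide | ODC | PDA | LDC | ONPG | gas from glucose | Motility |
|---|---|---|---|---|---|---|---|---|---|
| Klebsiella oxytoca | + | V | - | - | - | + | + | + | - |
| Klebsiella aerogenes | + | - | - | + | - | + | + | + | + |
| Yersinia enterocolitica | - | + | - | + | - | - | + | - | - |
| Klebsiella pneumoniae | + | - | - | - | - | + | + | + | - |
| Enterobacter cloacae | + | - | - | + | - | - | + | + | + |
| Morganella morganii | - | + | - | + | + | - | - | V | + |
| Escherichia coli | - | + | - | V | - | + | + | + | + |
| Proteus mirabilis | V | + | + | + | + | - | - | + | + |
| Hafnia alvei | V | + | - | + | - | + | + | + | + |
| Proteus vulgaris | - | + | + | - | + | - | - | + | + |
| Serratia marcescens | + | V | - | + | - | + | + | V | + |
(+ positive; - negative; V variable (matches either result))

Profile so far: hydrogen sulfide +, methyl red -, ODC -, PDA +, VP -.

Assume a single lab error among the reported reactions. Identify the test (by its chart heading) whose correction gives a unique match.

methyl red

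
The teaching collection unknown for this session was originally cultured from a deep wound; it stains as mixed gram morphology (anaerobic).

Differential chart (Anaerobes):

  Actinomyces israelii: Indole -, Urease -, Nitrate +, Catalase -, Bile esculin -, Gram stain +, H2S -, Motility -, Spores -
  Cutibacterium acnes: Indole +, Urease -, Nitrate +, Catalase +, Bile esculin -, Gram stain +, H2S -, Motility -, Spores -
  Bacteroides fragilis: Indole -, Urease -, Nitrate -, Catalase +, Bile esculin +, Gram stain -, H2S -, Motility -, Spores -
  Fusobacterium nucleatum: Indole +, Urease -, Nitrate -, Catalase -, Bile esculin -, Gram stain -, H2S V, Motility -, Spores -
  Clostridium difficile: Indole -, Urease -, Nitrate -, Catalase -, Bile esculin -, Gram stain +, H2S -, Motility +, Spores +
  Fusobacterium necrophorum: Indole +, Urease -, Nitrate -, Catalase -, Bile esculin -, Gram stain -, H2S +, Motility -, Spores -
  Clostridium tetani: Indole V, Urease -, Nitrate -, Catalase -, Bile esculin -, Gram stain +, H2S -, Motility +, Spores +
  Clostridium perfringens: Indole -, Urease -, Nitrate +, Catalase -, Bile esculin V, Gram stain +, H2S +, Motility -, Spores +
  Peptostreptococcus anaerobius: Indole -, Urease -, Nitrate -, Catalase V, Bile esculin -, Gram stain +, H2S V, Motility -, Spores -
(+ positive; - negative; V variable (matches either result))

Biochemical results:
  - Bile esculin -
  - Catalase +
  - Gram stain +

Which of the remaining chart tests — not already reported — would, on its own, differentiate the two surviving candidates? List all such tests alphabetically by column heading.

Indole, Nitrate

Gram stain +: excludes Bacteroides fragilis, Fusobacterium nucleatum, Fusobacterium necrophorum — 6 left.
Bile esculin -: all 6 remaining candidates are consistent.
Catalase +: excludes Actinomyces israelii, Clostridium difficile, Clostridium tetani, Clostridium perfringens — 2 left.
Two candidates remain: Cutibacterium acnes and Peptostreptococcus anaerobius.
  Indole: Cutibacterium acnes +, Peptostreptococcus anaerobius - — discriminates.
  Urease: - vs - — same for both, does not separate.
  Nitrate: Cutibacterium acnes +, Peptostreptococcus anaerobius - — discriminates.
  H2S: - vs V — variable for at least one, does not separate.
  Motility: - vs - — same for both, does not separate.
  Spores: - vs - — same for both, does not separate.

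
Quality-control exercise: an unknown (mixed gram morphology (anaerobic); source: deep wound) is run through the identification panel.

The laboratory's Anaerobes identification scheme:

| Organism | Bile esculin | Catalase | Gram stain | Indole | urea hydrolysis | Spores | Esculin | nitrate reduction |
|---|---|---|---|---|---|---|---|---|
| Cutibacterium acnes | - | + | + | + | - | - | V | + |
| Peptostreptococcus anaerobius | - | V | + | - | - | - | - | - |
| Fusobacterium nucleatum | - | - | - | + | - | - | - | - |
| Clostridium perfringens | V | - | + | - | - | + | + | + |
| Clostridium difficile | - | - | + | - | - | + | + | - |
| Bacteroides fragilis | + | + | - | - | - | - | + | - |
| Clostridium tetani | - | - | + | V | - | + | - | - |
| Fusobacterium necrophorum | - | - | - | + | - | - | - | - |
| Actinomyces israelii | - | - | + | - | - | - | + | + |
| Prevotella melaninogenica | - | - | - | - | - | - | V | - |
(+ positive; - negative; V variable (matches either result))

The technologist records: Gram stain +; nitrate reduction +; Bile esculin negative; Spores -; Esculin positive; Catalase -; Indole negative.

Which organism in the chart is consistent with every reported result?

Bile esculin -: excludes Bacteroides fragilis — 9 left.
Esculin +: excludes Peptostreptococcus anaerobius, Fusobacterium nucleatum, Clostridium tetani, Fusobacterium necrophorum — 5 left.
nitrate reduction +: excludes Clostridium difficile, Prevotella melaninogenica — 3 left.
Indole -: excludes Cutibacterium acnes — 2 left.
Spores -: excludes Clostridium perfringens — 1 left.
Gram stain +: the one remaining candidate is consistent.
Catalase -: the one remaining candidate is consistent.

Actinomyces israelii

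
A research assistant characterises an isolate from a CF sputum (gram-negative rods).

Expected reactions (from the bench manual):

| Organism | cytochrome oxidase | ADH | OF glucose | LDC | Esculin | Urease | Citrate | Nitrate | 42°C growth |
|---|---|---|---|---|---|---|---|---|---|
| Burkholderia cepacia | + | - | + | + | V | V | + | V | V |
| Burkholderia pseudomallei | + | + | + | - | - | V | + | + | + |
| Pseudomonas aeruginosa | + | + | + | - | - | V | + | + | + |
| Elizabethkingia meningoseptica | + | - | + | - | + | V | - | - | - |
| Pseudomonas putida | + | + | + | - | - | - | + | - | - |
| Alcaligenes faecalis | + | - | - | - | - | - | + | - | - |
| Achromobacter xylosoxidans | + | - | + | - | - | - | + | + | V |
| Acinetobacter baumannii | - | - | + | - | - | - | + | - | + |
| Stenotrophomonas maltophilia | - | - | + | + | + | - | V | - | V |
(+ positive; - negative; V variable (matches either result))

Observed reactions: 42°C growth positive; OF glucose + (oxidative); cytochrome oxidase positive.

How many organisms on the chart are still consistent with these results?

4

cytochrome oxidase +: excludes Acinetobacter baumannii, Stenotrophomonas maltophilia — 7 left.
42°C growth +: excludes Elizabethkingia meningoseptica, Pseudomonas putida, Alcaligenes faecalis — 4 left.
OF glucose +: all 4 remaining candidates are consistent.
Still consistent: Achromobacter xylosoxidans, Burkholderia cepacia, Burkholderia pseudomallei, Pseudomonas aeruginosa.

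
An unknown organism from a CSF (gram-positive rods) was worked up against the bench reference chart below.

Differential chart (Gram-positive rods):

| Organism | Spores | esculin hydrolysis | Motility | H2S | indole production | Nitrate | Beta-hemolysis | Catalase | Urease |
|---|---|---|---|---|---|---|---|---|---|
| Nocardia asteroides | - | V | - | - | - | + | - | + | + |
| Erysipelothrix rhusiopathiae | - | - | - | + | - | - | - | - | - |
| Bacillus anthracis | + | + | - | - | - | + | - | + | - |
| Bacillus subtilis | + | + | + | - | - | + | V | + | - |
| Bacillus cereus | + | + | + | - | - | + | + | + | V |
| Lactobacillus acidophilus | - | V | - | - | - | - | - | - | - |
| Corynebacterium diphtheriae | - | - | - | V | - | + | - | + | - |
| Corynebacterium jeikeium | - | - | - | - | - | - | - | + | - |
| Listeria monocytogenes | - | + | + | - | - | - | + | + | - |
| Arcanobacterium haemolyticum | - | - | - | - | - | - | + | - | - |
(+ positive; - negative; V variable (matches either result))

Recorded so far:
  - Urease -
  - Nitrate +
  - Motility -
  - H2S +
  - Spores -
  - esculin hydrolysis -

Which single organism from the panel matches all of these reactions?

Corynebacterium diphtheriae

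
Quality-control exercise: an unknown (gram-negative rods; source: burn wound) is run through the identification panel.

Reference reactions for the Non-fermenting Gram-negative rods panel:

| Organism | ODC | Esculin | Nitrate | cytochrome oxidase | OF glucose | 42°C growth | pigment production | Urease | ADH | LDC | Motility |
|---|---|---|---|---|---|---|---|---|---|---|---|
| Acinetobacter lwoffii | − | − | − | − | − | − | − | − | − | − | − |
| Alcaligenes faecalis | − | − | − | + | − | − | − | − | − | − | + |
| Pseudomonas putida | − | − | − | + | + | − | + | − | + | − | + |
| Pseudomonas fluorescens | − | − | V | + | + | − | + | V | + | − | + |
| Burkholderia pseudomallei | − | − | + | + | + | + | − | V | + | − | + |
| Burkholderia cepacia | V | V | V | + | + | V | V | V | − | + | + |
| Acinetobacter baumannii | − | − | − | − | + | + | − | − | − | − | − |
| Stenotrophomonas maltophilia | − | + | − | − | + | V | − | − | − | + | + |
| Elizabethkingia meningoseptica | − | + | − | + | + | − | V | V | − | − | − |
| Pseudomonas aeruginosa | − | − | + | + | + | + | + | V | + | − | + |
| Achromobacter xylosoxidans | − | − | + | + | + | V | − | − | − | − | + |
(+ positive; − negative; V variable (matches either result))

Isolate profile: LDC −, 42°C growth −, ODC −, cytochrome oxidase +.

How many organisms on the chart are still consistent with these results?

5

ODC −: all 11 remaining candidates are consistent.
42°C growth −: excludes Burkholderia pseudomallei, Acinetobacter baumannii, Pseudomonas aeruginosa — 8 left.
cytochrome oxidase +: excludes Acinetobacter lwoffii, Stenotrophomonas maltophilia — 6 left.
LDC −: excludes Burkholderia cepacia — 5 left.
Still consistent: Achromobacter xylosoxidans, Alcaligenes faecalis, Elizabethkingia meningoseptica, Pseudomonas fluorescens, Pseudomonas putida.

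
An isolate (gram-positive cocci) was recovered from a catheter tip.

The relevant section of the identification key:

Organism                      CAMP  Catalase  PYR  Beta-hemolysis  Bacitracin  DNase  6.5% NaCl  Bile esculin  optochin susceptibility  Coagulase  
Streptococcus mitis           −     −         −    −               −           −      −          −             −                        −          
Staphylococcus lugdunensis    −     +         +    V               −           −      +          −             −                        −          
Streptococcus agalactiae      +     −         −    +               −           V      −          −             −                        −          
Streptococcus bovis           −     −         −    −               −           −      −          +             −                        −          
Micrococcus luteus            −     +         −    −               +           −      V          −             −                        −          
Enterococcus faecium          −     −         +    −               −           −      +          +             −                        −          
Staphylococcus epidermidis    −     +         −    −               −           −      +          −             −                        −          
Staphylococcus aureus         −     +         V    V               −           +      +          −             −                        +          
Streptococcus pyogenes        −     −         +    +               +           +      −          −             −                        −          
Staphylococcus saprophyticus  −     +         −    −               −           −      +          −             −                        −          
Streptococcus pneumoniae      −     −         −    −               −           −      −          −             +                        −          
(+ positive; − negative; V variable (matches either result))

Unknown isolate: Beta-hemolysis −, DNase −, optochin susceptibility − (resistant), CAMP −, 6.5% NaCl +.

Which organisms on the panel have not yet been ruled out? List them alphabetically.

Enterococcus faecium, Micrococcus luteus, Staphylococcus epidermidis, Staphylococcus lugdunensis, Staphylococcus saprophyticus

CAMP −: excludes Streptococcus agalactiae — 10 left.
6.5% NaCl +: excludes Streptococcus mitis, Streptococcus bovis, Streptococcus pyogenes, Streptococcus pneumoniae — 6 left.
Beta-hemolysis −: all 6 remaining candidates are consistent.
optochin susceptibility −: all 6 remaining candidates are consistent.
DNase −: excludes Staphylococcus aureus — 5 left.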